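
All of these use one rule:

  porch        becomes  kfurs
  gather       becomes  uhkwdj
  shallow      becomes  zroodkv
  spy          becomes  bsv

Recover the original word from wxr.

out

The output letters match the input read backwards, each shifted +3: porch reversed is hcrop. Two steps: reverse the string, then apply a Caesar shift of +3.
Undoing it on wxr: shift back: w−3=t, x−3=u, r−3=o → tuo; then reverse → out.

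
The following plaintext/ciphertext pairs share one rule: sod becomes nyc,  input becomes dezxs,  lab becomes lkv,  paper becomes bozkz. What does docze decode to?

The output letters match the input read backwards, each shifted +10: sod reversed is dos. The word is reversed, then every letter is shifted forward by 10.
Undoing it on docze: shift back: d−10=t, o−10=e, c−10=s, z−10=p, e−10=u → tespu; then reverse → upset.

upset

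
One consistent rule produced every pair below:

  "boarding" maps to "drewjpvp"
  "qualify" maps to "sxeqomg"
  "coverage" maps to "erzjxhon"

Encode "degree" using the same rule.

In boarding: b→d is +2, o→r is +3, a→e is +4, r→w is +5 — the shift increases by 1 each position. Each letter shifts forward by (position + 2), i.e. 2, 3, 4, … — the shift grows by one for each successive letter.
Applying it to degree: d+2=f, e+3=h, g+4=k, r+5=w, e+6=k, e+7=l.

fhkwkl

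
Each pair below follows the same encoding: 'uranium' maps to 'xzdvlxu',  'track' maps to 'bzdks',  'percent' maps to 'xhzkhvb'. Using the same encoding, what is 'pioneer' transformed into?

The shift depends on letter class: consonant r→z is +8, but vowel u→x is +3. Vowels shift forward by 3 and consonants shift forward by 8.
Applying it to pioneer: p(cons)+8=x, i(vowel)+3=l, o(vowel)+3=r, n(cons)+8=v, e(vowel)+3=h, e(vowel)+3=h, r(cons)+8=z.

xlrvhhz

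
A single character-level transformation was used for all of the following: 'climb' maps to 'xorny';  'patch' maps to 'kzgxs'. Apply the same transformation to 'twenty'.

gdvmgb

Letters are reflected about the middle of the alphabet (position → 25−position): Atbash.
For twenty: t↔g, w↔d, e↔v, n↔m, t↔g, y↔b.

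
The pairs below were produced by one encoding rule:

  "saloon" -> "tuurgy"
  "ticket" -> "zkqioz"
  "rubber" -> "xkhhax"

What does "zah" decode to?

but

The output letters match the input read backwards, each shifted +6: saloon reversed is noolas. Two steps: reverse the string, then apply a Caesar shift of +6.
Decoding zah: shift back: z−6=t, a−6=u, h−6=b → tub; then reverse → but.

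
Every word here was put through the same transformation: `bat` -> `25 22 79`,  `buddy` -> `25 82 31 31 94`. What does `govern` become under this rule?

40 64 85 34 73 61

With a=1..z=26, the number is 3·pos + 19.
Applying it to govern: g=7→40, o=15→64, v=22→85, e=5→34, r=18→73, n=14→61.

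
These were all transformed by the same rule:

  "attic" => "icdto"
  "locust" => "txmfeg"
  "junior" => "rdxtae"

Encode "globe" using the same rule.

In attic: a→i is +8, t→c is +9, t→d is +10, i→t is +11 — the shift increases by 1 each position. Each letter shifts forward by (position + 8), i.e. 8, 9, 10, … — the shift grows by one for each successive letter.
On globe: g+8=o, l+9=u, o+10=y, b+11=m, e+12=q.

ouymq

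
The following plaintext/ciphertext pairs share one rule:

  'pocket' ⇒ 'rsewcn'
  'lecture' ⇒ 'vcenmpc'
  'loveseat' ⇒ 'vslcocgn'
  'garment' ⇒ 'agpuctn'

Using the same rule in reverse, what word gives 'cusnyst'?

emotion

p(15)→r(17) and o(14)→s(18) fit y≡25x+6 (mod 26); the inverse of 25 mod 26 is 25. Treating letters as 0–25, the rule is x ↦ 25x + 6 (mod 26).
Reversing it on cusnyst: c(2)→25·(2−6)≡4=e; u(20)→25·(20−6)≡12=m; s(18)→25·(18−6)≡14=o; n(13)→25·(13−6)≡19=t; y(24)→25·(24−6)≡8=i; s(18)→25·(18−6)≡14=o; t(19)→25·(19−6)≡13=n (all mod 26).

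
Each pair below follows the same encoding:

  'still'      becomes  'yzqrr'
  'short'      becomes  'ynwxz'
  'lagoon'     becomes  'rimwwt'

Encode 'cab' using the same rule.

iih

The shift depends on letter class: consonant s→y is +6, but vowel i→q is +8. Vowels shift forward by 8 and consonants shift forward by 6.
For cab: c(cons)+6=i, a(vowel)+8=i, b(cons)+6=h.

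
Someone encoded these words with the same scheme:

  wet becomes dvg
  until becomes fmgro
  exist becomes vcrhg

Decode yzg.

bat

Each pair mirrors across the alphabet (w↔d, e↔v, t↔g): positions sum to 25. Each letter is replaced by its mirror in the alphabet: a↔z, b↔y, c↔x, and so on (the Atbash cipher).
Decoding yzg: y↔b, z↔a, g↔t.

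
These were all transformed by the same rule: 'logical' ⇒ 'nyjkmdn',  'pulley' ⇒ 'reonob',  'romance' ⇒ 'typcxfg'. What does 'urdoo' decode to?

shame

Shifts by position in logical: pos 0: l→n (+2), pos 1: o→y (+10), pos 2: g→j (+3), pos 3: i→k (+2), pos 4: c→m (+10), pos 5: a→d (+3) — repeating every 3. The shifts repeat in a cycle of length 3: positions 0,1,… shift by +2, +10, +3, then the pattern repeats.
Decoding urdoo: u−2=s, r−10=h, d−3=a, o−2=m, o−10=e.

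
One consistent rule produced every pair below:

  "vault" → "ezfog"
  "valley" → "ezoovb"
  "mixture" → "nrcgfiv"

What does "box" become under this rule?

ylc

Each pair mirrors across the alphabet (v↔e, a↔z, u↔f): positions sum to 25. This is the alphabet-reversal cipher (Atbash): a becomes z, b becomes y, etc.
Applying it to box: b↔y, o↔l, x↔c.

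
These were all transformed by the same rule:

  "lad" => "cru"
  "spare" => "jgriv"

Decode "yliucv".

hurdle

Compare letters: l→c is +17, a→r is +17, d→u is +17 — a constant shift. Each letter is shifted forward by 17 in the alphabet (a Caesar shift of +17).
Reversing it on yliucv: y−17=h, l−17=u, i−17=r, u−17=d, c−17=l, v−17=e.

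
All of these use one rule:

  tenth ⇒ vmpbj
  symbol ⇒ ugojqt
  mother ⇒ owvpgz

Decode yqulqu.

Shifts by position in tenth: pos 0: t→v (+2), pos 1: e→m (+8), pos 2: n→p (+2), pos 3: t→b (+8) — repeating every 2. The shifts repeat in a cycle of length 2: positions 0,1,… shift by +2, +8, then the pattern repeats.
Reversing it on yqulqu: y−2=w, q−8=i, u−2=s, l−8=d, q−2=o, u−8=m.

wisdom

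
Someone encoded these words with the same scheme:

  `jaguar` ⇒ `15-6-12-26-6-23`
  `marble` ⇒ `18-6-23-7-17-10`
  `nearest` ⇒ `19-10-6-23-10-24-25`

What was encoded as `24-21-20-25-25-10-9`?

j is letter #10 and maps to 15: an offset of 5. Letters become their 1-based position plus 5 (so a→6, b→7, …).
Reversing it on 24-21-20-25-25-10-9: 24→(24−5)÷1=19=s, 21→(21−5)÷1=16=p, 20→(20−5)÷1=15=o, 25→(25−5)÷1=20=t, 25→(25−5)÷1=20=t, 10→(10−5)÷1=5=e, 9→(9−5)÷1=4=d.

spotted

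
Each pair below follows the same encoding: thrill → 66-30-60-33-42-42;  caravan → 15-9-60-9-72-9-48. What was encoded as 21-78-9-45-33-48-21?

t(#20)→66 and h(#8)→30: differences scale by 3, so n = 3·pos + 6. The formula is n = 3×(alphabet index, a=1) + 6.
Undoing it on 21-78-9-45-33-48-21: 21→(21−6)÷3=5=e, 78→(78−6)÷3=24=x, 9→(9−6)÷3=1=a, 45→(45−6)÷3=13=m, 33→(33−6)÷3=9=i, 48→(48−6)÷3=14=n, 21→(21−6)÷3=5=e.

examine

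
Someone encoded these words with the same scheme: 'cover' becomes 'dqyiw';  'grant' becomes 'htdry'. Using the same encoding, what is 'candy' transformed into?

dcqhd

In cover: c→d is +1, o→q is +2, v→y is +3, e→i is +4 — the shift increases by 1 each position. Each letter shifts forward by (position + 1), i.e. 1, 2, 3, … — the shift grows by one for each successive letter.
Applying it to candy: c+1=d, a+2=c, n+3=q, d+4=h, y+5=d.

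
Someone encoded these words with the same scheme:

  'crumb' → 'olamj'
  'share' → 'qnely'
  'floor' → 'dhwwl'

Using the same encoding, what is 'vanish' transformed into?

c(2)→o(14) and r(17)→l(11) fit y≡5x+4 (mod 26); the inverse of 5 mod 26 is 21. Each letter's alphabet position (a=0..z=25) is mapped through 5·x+4 mod 26 — an affine cipher.
On vanish: v(21)→5·21+4≡5=f; a(0)→5·0+4≡4=e; n(13)→5·13+4≡17=r; i(8)→5·8+4≡18=s; s(18)→5·18+4≡16=q; h(7)→5·7+4≡13=n (all mod 26).

fersqn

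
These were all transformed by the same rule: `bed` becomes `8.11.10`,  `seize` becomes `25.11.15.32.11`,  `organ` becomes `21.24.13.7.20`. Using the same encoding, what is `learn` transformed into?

Letters become their 1-based position plus 6 (so a→7, b→8, …).
For learn: l=12→18, e=5→11, a=1→7, r=18→24, n=14→20.

18.11.7.24.20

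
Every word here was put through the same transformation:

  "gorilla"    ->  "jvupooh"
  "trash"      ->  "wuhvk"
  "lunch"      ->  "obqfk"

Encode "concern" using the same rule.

The shift depends on letter class: consonant g→j is +3, but vowel o→v is +7. Vowels shift forward by 7 and consonants shift forward by 3.
On concern: c(cons)+3=f, o(vowel)+7=v, n(cons)+3=q, c(cons)+3=f, e(vowel)+7=l, r(cons)+3=u, n(cons)+3=q.

fvqfluq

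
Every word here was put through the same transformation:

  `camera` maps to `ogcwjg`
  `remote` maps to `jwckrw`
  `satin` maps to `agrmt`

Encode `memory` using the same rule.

cwckjy

c(2)→o(14) and a(0)→g(6) fit y≡17x+6 (mod 26); the inverse of 17 mod 26 is 23. Treating letters as 0–25, the rule is x ↦ 17x + 6 (mod 26).
Applying it to memory: m(12)→17·12+6≡2=c; e(4)→17·4+6≡22=w; m(12)→17·12+6≡2=c; o(14)→17·14+6≡10=k; r(17)→17·17+6≡9=j; y(24)→17·24+6≡24=y (all mod 26).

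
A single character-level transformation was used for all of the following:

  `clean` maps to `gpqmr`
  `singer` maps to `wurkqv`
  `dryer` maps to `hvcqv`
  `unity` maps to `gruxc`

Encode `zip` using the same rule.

Vowels shift forward by 12 and consonants shift forward by 4.
For zip: z(cons)+4=d, i(vowel)+12=u, p(cons)+4=t.

dut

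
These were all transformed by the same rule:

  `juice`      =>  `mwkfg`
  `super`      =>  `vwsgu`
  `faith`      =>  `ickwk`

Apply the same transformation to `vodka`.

yqgnc

Vowels shift forward by 2 and consonants shift forward by 3.
Applying it to vodka: v(cons)+3=y, o(vowel)+2=q, d(cons)+3=g, k(cons)+3=n, a(vowel)+2=c.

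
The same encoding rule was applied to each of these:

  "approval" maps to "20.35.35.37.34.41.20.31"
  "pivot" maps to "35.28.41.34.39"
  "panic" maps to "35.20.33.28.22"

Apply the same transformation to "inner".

28.33.33.24.37

a is letter #1 and maps to 20: an offset of 19. The number is (letter's place in the alphabet, a=1) + 19.
On inner: i=9→28, n=14→33, n=14→33, e=5→24, r=18→37.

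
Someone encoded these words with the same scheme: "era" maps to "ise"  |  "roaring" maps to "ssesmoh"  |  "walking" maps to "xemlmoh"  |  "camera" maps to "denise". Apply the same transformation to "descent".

The shift depends on letter class: consonant r→s is +1, but vowel e→i is +4. Vowels shift forward by 4 and consonants shift forward by 1.
For descent: d(cons)+1=e, e(vowel)+4=i, s(cons)+1=t, c(cons)+1=d, e(vowel)+4=i, n(cons)+1=o, t(cons)+1=u.

eitdiou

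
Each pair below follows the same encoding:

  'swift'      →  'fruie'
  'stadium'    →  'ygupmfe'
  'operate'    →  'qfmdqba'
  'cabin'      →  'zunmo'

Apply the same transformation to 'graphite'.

qfutbmds

The word is reversed, then every letter is shifted forward by 12.
Applying it to graphite: reverse → etihparg; then shift: e+12=q, t+12=f, i+12=u, h+12=t, p+12=b, a+12=m, r+12=d, g+12=s.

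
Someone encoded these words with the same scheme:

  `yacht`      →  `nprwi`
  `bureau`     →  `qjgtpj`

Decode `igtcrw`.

trench

Compare letters: y→n is +15, a→p is +15, c→r is +15 — a constant shift. Every letter moves 15 places later in the alphabet, wrapping around z→a.
Decoding igtcrw: i−15=t, g−15=r, t−15=e, c−15=n, r−15=c, w−15=h.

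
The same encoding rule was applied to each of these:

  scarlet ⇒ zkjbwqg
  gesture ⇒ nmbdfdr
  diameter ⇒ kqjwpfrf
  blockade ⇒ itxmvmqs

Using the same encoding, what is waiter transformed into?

In scarlet: s→z is +7, c→k is +8, a→j is +9, r→b is +10 — the shift increases by 1 each position. The shift increases by 1 at each position, starting from +7: 7, 8, 9, ….
Applying it to waiter: w+7=d, a+8=i, i+9=r, t+10=d, e+11=p, r+12=d.

dirdpd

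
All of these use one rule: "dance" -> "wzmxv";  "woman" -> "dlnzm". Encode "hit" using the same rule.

srg

Letters are reflected about the middle of the alphabet (position → 25−position): Atbash.
On hit: h↔s, i↔r, t↔g.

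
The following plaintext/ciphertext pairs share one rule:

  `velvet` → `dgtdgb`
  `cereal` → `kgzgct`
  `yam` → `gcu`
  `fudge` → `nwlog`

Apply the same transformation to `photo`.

The rule splits by letter class: vowels +2, consonants +8.
Applying it to photo: p(cons)+8=x, h(cons)+8=p, o(vowel)+2=q, t(cons)+8=b, o(vowel)+2=q.

xpqbq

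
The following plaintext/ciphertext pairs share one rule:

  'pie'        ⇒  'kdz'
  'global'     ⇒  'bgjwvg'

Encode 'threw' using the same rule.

ocmzr

Compare letters: p→k is +21, i→d is +21, e→z is +21 — a constant shift. It's a constant shift of +21 (ROT21).
On threw: t+21=o, h+21=c, r+21=m, e+21=z, w+21=r.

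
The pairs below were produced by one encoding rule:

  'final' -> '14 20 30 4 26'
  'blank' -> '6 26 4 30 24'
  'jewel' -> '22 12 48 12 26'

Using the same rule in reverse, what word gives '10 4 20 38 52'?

dairy

f(#6)→14 and i(#9)→20: differences scale by 2, so n = 2·pos + 2. Each letter becomes 2×(its alphabet position, a=1..z=26) + 2.
Decoding 10 4 20 38 52: 10→(10−2)÷2=4=d, 4→(4−2)÷2=1=a, 20→(20−2)÷2=9=i, 38→(38−2)÷2=18=r, 52→(52−2)÷2=25=y.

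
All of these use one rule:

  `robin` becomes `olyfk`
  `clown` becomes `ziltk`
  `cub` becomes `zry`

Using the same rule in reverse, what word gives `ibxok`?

learn

Compare letters: r→o is +23, o→l is +23, b→y is +23 — a constant shift. Every letter moves 23 places later in the alphabet, wrapping around z→a.
Reversing it on ibxok: i−23=l, b−23=e, x−23=a, o−23=r, k−23=n.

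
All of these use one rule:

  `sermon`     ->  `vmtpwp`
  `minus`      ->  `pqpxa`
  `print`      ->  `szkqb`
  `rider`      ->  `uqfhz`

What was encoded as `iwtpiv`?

format

Shifts by position in sermon: pos 0: s→v (+3), pos 1: e→m (+8), pos 2: r→t (+2), pos 3: m→p (+3), pos 4: o→w (+8), pos 5: n→p (+2) — repeating every 3. The shifts repeat in a cycle of length 3: positions 0,1,… shift by +3, +8, +2, then the pattern repeats.
Reversing it on iwtpiv: i−3=f, w−8=o, t−2=r, p−3=m, i−8=a, v−2=t.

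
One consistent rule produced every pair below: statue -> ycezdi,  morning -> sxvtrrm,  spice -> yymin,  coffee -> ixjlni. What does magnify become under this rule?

It's a Vigenère-style cipher with numeric key [6,9,4]: position i shifts by key[i mod 3].
Applying it to magnify: m+6=s, a+9=j, g+4=k, n+6=t, i+9=r, f+4=j, y+6=e.

sjktrje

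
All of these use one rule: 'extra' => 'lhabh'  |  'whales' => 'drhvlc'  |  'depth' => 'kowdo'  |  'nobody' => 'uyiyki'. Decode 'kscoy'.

diver

Shifts by position in extra: pos 0: e→l (+7), pos 1: x→h (+10), pos 2: t→a (+7), pos 3: r→b (+10) — repeating every 2. The shifts repeat in a cycle of length 2: positions 0,1,… shift by +7, +10, then the pattern repeats.
Undoing it on kscoy: k−7=d, s−10=i, c−7=v, o−10=e, y−7=r.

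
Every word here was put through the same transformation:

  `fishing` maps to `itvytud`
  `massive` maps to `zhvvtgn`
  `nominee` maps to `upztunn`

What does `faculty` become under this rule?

f(5)→i(8) and i(8)→t(19) fit y≡21x+7 (mod 26); the inverse of 21 mod 26 is 5. This is an affine cipher: with a=0,…,z=25, each position x becomes (21x+7) mod 26.
On faculty: f(5)→21·5+7≡8=i; a(0)→21·0+7≡7=h; c(2)→21·2+7≡23=x; u(20)→21·20+7≡11=l; l(11)→21·11+7≡4=e; t(19)→21·19+7≡16=q; y(24)→21·24+7≡17=r (all mod 26).

ihxleqr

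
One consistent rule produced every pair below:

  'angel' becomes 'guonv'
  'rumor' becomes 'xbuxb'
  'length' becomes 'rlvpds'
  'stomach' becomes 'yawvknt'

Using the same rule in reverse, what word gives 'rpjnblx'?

The shift increases by 1 at each position, starting from +6: 6, 7, 8, ….
Undoing it on rpjnblx: r−6=l, p−7=i, j−8=b, n−9=e, b−10=r, l−11=a, x−12=l.

liberal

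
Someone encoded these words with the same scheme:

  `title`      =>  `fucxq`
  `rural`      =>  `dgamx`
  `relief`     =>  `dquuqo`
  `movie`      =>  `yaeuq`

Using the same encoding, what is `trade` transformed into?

fdjpq

A repeating key of period 3 is used — shifts +12, +12, +9 over and over.
Applying it to trade: t+12=f, r+12=d, a+9=j, d+12=p, e+12=q.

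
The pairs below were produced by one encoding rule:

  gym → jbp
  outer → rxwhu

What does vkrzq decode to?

shown

Compare letters: g→j is +3, y→b is +3, m→p is +3 — a constant shift. It's a constant shift of +3 (ROT3).
Reversing it on vkrzq: v−3=s, k−3=h, r−3=o, z−3=w, q−3=n.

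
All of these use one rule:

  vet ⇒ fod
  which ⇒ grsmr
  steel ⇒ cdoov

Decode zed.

put

It's a constant shift of +10 (ROT10).
Undoing it on zed: z−10=p, e−10=u, d−10=t.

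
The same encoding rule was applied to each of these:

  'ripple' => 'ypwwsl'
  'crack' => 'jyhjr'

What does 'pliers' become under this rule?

wsplyz

Compare letters: r→y is +7, i→p is +7, p→w is +7 — a constant shift. This is a Caesar cipher with shift 7.
Applying it to pliers: p+7=w, l+7=s, i+7=p, e+7=l, r+7=y, s+7=z.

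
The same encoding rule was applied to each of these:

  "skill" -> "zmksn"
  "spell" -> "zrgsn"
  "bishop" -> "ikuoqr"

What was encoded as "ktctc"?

drama

Shifts by position in skill: pos 0: s→z (+7), pos 1: k→m (+2), pos 2: i→k (+2), pos 3: l→s (+7), pos 4: l→n (+2) — repeating every 3. It's a Vigenère-style cipher with numeric key [7,2,2]: position i shifts by key[i mod 3].
Reversing it on ktctc: k−7=d, t−2=r, c−2=a, t−7=m, c−2=a.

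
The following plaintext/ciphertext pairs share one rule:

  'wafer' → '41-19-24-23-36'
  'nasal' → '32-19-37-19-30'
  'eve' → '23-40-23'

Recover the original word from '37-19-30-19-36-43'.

w is letter #23 and maps to 41: an offset of 18. Each letter is replaced by its alphabet position (a=1..z=26) + 18.
Decoding 37-19-30-19-36-43: 37→(37−18)÷1=19=s, 19→(19−18)÷1=1=a, 30→(30−18)÷1=12=l, 19→(19−18)÷1=1=a, 36→(36−18)÷1=18=r, 43→(43−18)÷1=25=y.

salary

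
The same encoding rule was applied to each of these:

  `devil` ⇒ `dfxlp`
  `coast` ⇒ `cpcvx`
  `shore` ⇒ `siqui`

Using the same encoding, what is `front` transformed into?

fsqqx

The shift increases by 1 at each position, starting from +0: 0, 1, 2, ….
On front: f+0=f, r+1=s, o+2=q, n+3=q, t+4=x.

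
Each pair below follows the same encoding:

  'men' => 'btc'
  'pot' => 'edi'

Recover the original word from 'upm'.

fax

Compare letters: m→b is +15, e→t is +15, n→c is +15 — a constant shift. This is a Caesar cipher with shift 15.
Undoing it on upm: u−15=f, p−15=a, m−15=x.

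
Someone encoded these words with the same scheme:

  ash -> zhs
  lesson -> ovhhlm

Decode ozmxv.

lance

Each pair mirrors across the alphabet (a↔z, s↔h, h↔s): positions sum to 25. Each letter is replaced by its mirror in the alphabet: a↔z, b↔y, c↔x, and so on (the Atbash cipher).
Decoding ozmxv: o↔l, z↔a, m↔n, x↔c, v↔e.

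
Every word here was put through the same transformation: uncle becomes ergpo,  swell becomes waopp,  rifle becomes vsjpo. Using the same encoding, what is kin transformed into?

osr

The shift depends on letter class: consonant n→r is +4, but vowel u→e is +10. Vowels shift forward by 10 and consonants shift forward by 4.
For kin: k(cons)+4=o, i(vowel)+10=s, n(cons)+4=r.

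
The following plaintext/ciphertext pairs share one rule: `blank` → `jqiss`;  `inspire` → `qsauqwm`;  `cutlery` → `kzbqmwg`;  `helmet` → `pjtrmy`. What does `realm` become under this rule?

zjiqu

Shifts by position in blank: pos 0: b→j (+8), pos 1: l→q (+5), pos 2: a→i (+8), pos 3: n→s (+5) — repeating every 2. A repeating key of period 2 is used — shifts +8, +5 over and over.
On realm: r+8=z, e+5=j, a+8=i, l+5=q, m+8=u.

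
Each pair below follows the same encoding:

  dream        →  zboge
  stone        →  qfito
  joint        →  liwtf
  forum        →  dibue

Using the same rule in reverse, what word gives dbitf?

d(3)→z(25) and r(17)→b(1) fit y≡15x+6 (mod 26); the inverse of 15 mod 26 is 7. Each letter's alphabet position (a=0..z=25) is mapped through 15·x+6 mod 26 — an affine cipher.
Undoing it on dbitf: d(3)→7·(3−6)≡5=f; b(1)→7·(1−6)≡17=r; i(8)→7·(8−6)≡14=o; t(19)→7·(19−6)≡13=n; f(5)→7·(5−6)≡19=t (all mod 26).

front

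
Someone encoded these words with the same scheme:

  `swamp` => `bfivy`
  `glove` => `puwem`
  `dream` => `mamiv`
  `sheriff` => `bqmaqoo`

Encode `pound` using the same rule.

ywcwm

Vowels shift forward by 8 and consonants shift forward by 9.
On pound: p(cons)+9=y, o(vowel)+8=w, u(vowel)+8=c, n(cons)+9=w, d(cons)+9=m.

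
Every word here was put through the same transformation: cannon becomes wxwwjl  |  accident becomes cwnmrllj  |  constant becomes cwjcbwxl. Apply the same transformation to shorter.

The output letters match the input read backwards, each shifted +9: cannon reversed is nonnac. Read the word backwards and shift each letter +9.
For shorter: reverse → retrohs; then shift: r+9=a, e+9=n, t+9=c, r+9=a, o+9=x, h+9=q, s+9=b.

ancaxqb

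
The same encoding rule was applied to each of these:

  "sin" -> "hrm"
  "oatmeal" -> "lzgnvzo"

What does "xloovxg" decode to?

collect

Each pair mirrors across the alphabet (s↔h, i↔r, n↔m): positions sum to 25. Letters are reflected about the middle of the alphabet (position → 25−position): Atbash.
Reversing it on xloovxg: x↔c, l↔o, o↔l, o↔l, v↔e, x↔c, g↔t.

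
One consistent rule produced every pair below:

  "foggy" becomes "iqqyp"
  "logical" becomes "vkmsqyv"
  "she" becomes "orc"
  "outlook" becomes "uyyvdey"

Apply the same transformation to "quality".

idsvkea

The output letters match the input read backwards, each shifted +10: foggy reversed is yggof. Read the word backwards and shift each letter +10.
On quality: reverse → ytilauq; then shift: y+10=i, t+10=d, i+10=s, l+10=v, a+10=k, u+10=e, q+10=a.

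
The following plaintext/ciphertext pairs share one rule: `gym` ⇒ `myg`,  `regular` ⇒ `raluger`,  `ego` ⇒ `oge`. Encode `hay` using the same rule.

yah

The output letters match the input read backwards: gym reversed is myg. It's just the letters in reverse order.
On hay: reverse → yah.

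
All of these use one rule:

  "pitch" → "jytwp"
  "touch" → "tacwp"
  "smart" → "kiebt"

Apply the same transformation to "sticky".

p(15)→j(9) and i(8)→y(24) fit y≡9x+4 (mod 26); the inverse of 9 mod 26 is 3. Treating letters as 0–25, the rule is x ↦ 9x + 4 (mod 26).
On sticky: s(18)→9·18+4≡10=k; t(19)→9·19+4≡19=t; i(8)→9·8+4≡24=y; c(2)→9·2+4≡22=w; k(10)→9·10+4≡16=q; y(24)→9·24+4≡12=m (all mod 26).

ktywqm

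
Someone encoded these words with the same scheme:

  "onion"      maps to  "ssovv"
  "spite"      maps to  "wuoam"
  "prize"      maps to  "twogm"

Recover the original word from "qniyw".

In onion: o→s is +4, n→s is +5, i→o is +6, o→v is +7 — the shift increases by 1 each position. Each letter shifts forward by (position + 4), i.e. 4, 5, 6, … — the shift grows by one for each successive letter.
Undoing it on qniyw: q−4=m, n−5=i, i−6=c, y−7=r, w−8=o.

micro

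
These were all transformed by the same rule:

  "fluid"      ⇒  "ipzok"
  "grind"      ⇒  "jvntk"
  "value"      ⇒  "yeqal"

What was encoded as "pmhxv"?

In fluid: f→i is +3, l→p is +4, u→z is +5, i→o is +6 — the shift increases by 1 each position. Each letter shifts forward by (position + 3), i.e. 3, 4, 5, … — the shift grows by one for each successive letter.
Decoding pmhxv: p−3=m, m−4=i, h−5=c, x−6=r, v−7=o.

micro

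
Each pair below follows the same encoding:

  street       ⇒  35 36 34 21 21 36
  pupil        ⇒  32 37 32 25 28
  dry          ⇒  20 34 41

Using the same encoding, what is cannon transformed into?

s is letter #19 and maps to 35: an offset of 16. Letters become their 1-based position plus 16 (so a→17, b→18, …).
For cannon: c=3→19, a=1→17, n=14→30, n=14→30, o=15→31, n=14→30.

19 17 30 30 31 30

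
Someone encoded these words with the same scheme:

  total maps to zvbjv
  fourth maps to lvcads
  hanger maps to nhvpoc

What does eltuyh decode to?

Each letter shifts forward by (position + 6), i.e. 6, 7, 8, … — the shift grows by one for each successive letter.
Reversing it on eltuyh: e−6=y, l−7=e, t−8=l, u−9=l, y−10=o, h−11=w.

yellow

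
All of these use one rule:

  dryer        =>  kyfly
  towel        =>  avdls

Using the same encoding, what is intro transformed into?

puayv

Compare letters: d→k is +7, r→y is +7, y→f is +7 — a constant shift. Every letter moves 7 places later in the alphabet, wrapping around z→a.
On intro: i+7=p, n+7=u, t+7=a, r+7=y, o+7=v.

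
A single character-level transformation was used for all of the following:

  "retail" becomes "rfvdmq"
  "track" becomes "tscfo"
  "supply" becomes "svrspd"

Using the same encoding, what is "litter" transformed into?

In retail: r→r is +0, e→f is +1, t→v is +2, a→d is +3 — the shift increases by 1 each position. Letter i (0-indexed) is shifted by i+0, so successive shifts are 0, 1, 2, ….
Applying it to litter: l+0=l, i+1=j, t+2=v, t+3=w, e+4=i, r+5=w.

ljvwiw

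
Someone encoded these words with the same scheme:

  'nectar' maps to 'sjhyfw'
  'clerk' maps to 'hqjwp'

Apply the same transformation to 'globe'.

lqtgj

Compare letters: n→s is +5, e→j is +5, c→h is +5 — a constant shift. Each letter is shifted forward by 5 in the alphabet (a Caesar shift of +5).
Applying it to globe: g+5=l, l+5=q, o+5=t, b+5=g, e+5=j.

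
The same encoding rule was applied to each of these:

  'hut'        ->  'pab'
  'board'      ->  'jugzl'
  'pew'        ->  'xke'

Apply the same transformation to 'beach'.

jkgkp

The shift depends on letter class: consonant h→p is +8, but vowel u→a is +6. Two shifts are in play — +6 for a/e/i/o/u, +8 for every other letter.
On beach: b(cons)+8=j, e(vowel)+6=k, a(vowel)+6=g, c(cons)+8=k, h(cons)+8=p.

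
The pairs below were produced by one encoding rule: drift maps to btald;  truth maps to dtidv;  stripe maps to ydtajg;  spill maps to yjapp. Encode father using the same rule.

d(3)→b(1) and r(17)→t(19) fit y≡5x+12 (mod 26); the inverse of 5 mod 26 is 21. This is an affine cipher: with a=0,…,z=25, each position x becomes (5x+12) mod 26.
Applying it to father: f(5)→5·5+12≡11=l; a(0)→5·0+12≡12=m; t(19)→5·19+12≡3=d; h(7)→5·7+12≡21=v; e(4)→5·4+12≡6=g; r(17)→5·17+12≡19=t (all mod 26).

lmdvgt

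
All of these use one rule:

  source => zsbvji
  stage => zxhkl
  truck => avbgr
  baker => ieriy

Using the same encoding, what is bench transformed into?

iiugo

Shifts by position in source: pos 0: s→z (+7), pos 1: o→s (+4), pos 2: u→b (+7), pos 3: r→v (+4) — repeating every 2. It's a Vigenère-style cipher with numeric key [7,4]: position i shifts by key[i mod 2].
On bench: b+7=i, e+4=i, n+7=u, c+4=g, h+7=o.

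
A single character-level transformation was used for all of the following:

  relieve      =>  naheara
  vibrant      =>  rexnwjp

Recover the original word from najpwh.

rental

Compare letters: r→n is +22, e→a is +22, l→h is +22 — a constant shift. Every letter moves 22 places later in the alphabet, wrapping around z→a.
Undoing it on najpwh: n−22=r, a−22=e, j−22=n, p−22=t, w−22=a, h−22=l.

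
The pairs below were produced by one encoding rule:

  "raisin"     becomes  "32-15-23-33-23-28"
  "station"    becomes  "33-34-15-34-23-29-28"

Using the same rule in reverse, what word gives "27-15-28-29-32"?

manor

r is letter #18 and maps to 32: an offset of 14. Letters become their 1-based position plus 14 (so a→15, b→16, …).
Reversing it on 27-15-28-29-32: 27→(27−14)÷1=13=m, 15→(15−14)÷1=1=a, 28→(28−14)÷1=14=n, 29→(29−14)÷1=15=o, 32→(32−14)÷1=18=r.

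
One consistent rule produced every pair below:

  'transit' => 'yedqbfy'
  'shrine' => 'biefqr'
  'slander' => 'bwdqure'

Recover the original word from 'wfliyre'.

This is an affine cipher: with a=0,…,z=25, each position x becomes (23x+3) mod 26.
Decoding wfliyre: w(22)→17·(22−3)≡11=l; f(5)→17·(5−3)≡8=i; l(11)→17·(11−3)≡6=g; i(8)→17·(8−3)≡7=h; y(24)→17·(24−3)≡19=t; r(17)→17·(17−3)≡4=e; e(4)→17·(4−3)≡17=r (all mod 26).

lighter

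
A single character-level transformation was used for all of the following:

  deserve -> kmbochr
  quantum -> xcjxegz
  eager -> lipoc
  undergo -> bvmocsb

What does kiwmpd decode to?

In deserve: d→k is +7, e→m is +8, s→b is +9, e→o is +10 — the shift increases by 1 each position. Each letter shifts forward by (position + 7), i.e. 7, 8, 9, … — the shift grows by one for each successive letter.
Undoing it on kiwmpd: k−7=d, i−8=a, w−9=n, m−10=c, p−11=e, d−12=r.

dancer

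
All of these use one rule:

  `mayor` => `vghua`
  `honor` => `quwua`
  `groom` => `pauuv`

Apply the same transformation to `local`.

uulgu

The shift depends on letter class: consonant m→v is +9, but vowel a→g is +6. Two shifts are in play — +6 for a/e/i/o/u, +9 for every other letter.
On local: l(cons)+9=u, o(vowel)+6=u, c(cons)+9=l, a(vowel)+6=g, l(cons)+9=u.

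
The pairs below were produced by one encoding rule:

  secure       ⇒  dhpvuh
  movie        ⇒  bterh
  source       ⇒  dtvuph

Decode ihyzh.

hedge

s(18)→d(3) and e(4)→h(7) fit y≡9x+23 (mod 26); the inverse of 9 mod 26 is 3. This is an affine cipher: with a=0,…,z=25, each position x becomes (9x+23) mod 26.
Decoding ihyzh: i(8)→3·(8−23)≡7=h; h(7)→3·(7−23)≡4=e; y(24)→3·(24−23)≡3=d; z(25)→3·(25−23)≡6=g; h(7)→3·(7−23)≡4=e (all mod 26).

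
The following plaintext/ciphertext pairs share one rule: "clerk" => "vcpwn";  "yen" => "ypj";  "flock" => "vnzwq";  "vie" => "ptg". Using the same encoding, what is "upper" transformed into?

cpaaf

The output letters match the input read backwards, each shifted +11: clerk reversed is krelc. The word is reversed, then every letter is shifted forward by 11.
For upper: reverse → reppu; then shift: r+11=c, e+11=p, p+11=a, p+11=a, u+11=f.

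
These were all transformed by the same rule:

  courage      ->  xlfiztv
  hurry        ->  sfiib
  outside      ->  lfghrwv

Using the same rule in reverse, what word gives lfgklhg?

outpost

This is the alphabet-reversal cipher (Atbash): a becomes z, b becomes y, etc.
Decoding lfgklhg: l↔o, f↔u, g↔t, k↔p, l↔o, h↔s, g↔t.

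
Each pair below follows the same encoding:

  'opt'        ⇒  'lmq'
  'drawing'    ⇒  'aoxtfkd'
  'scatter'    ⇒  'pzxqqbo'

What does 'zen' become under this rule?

wbk

Compare letters: o→l is +23, p→m is +23, t→q is +23 — a constant shift. This is a Caesar cipher with shift 23.
For zen: z+23=w, e+23=b, n+23=k.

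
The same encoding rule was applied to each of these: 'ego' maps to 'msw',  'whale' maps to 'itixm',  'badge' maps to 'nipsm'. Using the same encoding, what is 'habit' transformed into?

tinqf

The shift depends on letter class: consonant g→s is +12, but vowel e→m is +8. Vowels shift forward by 8 and consonants shift forward by 12.
For habit: h(cons)+12=t, a(vowel)+8=i, b(cons)+12=n, i(vowel)+8=q, t(cons)+12=f.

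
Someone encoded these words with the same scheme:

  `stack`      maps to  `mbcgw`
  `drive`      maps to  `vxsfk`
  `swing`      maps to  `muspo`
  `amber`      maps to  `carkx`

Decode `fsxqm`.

s(18)→m(12) and t(19)→b(1) fit y≡15x+2 (mod 26); the inverse of 15 mod 26 is 7. Each letter's alphabet position (a=0..z=25) is mapped through 15·x+2 mod 26 — an affine cipher.
Decoding fsxqm: f(5)→7·(5−2)≡21=v; s(18)→7·(18−2)≡8=i; x(23)→7·(23−2)≡17=r; q(16)→7·(16−2)≡20=u; m(12)→7·(12−2)≡18=s (all mod 26).

virus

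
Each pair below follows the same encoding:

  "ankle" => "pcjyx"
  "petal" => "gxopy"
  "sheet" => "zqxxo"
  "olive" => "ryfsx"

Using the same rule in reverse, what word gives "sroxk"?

a(0)→p(15) and n(13)→c(2) fit y≡15x+15 (mod 26); the inverse of 15 mod 26 is 7. This is an affine cipher: with a=0,…,z=25, each position x becomes (15x+15) mod 26.
Decoding sroxk: s(18)→7·(18−15)≡21=v; r(17)→7·(17−15)≡14=o; o(14)→7·(14−15)≡19=t; x(23)→7·(23−15)≡4=e; k(10)→7·(10−15)≡17=r (all mod 26).

voter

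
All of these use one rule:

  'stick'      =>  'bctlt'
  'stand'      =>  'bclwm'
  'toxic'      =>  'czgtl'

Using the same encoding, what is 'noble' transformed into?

wzkup

The shift depends on letter class: consonant s→b is +9, but vowel i→t is +11. The rule splits by letter class: vowels +11, consonants +9.
On noble: n(cons)+9=w, o(vowel)+11=z, b(cons)+9=k, l(cons)+9=u, e(vowel)+11=p.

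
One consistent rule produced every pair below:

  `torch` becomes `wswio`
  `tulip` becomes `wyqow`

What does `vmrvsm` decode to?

simple

Letter i (0-indexed) is shifted by i+3, so successive shifts are 3, 4, 5, ….
Reversing it on vmrvsm: v−3=s, m−4=i, r−5=m, v−6=p, s−7=l, m−8=e.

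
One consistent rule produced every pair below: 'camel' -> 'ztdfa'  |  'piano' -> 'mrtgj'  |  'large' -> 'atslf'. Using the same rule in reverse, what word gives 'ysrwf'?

tribe

c(2)→z(25) and a(0)→t(19) fit y≡3x+19 (mod 26); the inverse of 3 mod 26 is 9. Each letter's alphabet position (a=0..z=25) is mapped through 3·x+19 mod 26 — an affine cipher.
Reversing it on ysrwf: y(24)→9·(24−19)≡19=t; s(18)→9·(18−19)≡17=r; r(17)→9·(17−19)≡8=i; w(22)→9·(22−19)≡1=b; f(5)→9·(5−19)≡4=e (all mod 26).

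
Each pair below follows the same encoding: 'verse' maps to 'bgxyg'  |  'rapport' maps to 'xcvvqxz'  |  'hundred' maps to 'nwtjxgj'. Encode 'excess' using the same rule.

gdigyy

The shift depends on letter class: consonant v→b is +6, but vowel e→g is +2. The rule splits by letter class: vowels +2, consonants +6.
Applying it to excess: e(vowel)+2=g, x(cons)+6=d, c(cons)+6=i, e(vowel)+2=g, s(cons)+6=y, s(cons)+6=y.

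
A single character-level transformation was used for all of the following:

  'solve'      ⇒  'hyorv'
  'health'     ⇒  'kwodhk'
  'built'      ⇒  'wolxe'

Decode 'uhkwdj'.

gather

Read the word backwards and shift each letter +3.
Decoding uhkwdj: shift back: u−3=r, h−3=e, k−3=h, w−3=t, d−3=a, j−3=g → rehtag; then reverse → gather.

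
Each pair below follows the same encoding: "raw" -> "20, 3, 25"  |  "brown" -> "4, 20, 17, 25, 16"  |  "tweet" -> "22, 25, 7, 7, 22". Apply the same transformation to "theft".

r is letter #18 and maps to 20: an offset of 2. Letters become their 1-based position plus 2 (so a→3, b→4, …).
On theft: t=20→22, h=8→10, e=5→7, f=6→8, t=20→22.

22, 10, 7, 8, 22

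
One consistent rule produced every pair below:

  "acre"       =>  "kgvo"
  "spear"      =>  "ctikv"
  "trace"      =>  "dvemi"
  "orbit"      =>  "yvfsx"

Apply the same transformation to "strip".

cxvst

Shifts by position in acre: pos 0: a→k (+10), pos 1: c→g (+4), pos 2: r→v (+4), pos 3: e→o (+10) — repeating every 3. A repeating key of period 3 is used — shifts +10, +4, +4 over and over.
Applying it to strip: s+10=c, t+4=x, r+4=v, i+10=s, p+4=t.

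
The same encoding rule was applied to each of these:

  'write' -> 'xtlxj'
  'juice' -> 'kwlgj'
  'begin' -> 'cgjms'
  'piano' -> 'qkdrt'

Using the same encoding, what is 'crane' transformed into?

Each letter shifts forward by (position + 1), i.e. 1, 2, 3, … — the shift grows by one for each successive letter.
On crane: c+1=d, r+2=t, a+3=d, n+4=r, e+5=j.

dtdrj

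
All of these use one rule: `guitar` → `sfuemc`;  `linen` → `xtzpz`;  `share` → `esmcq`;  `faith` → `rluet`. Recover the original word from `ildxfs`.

warmth

Shifts by position in guitar: pos 0: g→s (+12), pos 1: u→f (+11), pos 2: i→u (+12), pos 3: t→e (+11) — repeating every 2. The shifts repeat in a cycle of length 2: positions 0,1,… shift by +12, +11, then the pattern repeats.
Reversing it on ildxfs: i−12=w, l−11=a, d−12=r, x−11=m, f−12=t, s−11=h.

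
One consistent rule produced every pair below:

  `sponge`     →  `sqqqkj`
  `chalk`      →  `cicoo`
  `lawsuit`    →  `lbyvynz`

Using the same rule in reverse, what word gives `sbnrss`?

In sponge: s→s is +0, p→q is +1, o→q is +2, n→q is +3 — the shift increases by 1 each position. Letter i (0-indexed) is shifted by i+0, so successive shifts are 0, 1, 2, ….
Undoing it on sbnrss: s−0=s, b−1=a, n−2=l, r−3=o, s−4=o, s−5=n.

saloon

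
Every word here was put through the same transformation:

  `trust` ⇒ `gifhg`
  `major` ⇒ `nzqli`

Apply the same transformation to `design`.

Each pair mirrors across the alphabet (t↔g, r↔i, u↔f): positions sum to 25. This is the alphabet-reversal cipher (Atbash): a becomes z, b becomes y, etc.
Applying it to design: d↔w, e↔v, s↔h, i↔r, g↔t, n↔m.

wvhrtm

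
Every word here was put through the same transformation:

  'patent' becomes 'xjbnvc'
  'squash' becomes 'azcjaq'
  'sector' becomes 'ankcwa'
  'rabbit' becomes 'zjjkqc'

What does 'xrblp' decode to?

Shifts by position in patent: pos 0: p→x (+8), pos 1: a→j (+9), pos 2: t→b (+8), pos 3: e→n (+9) — repeating every 2. It's a Vigenère-style cipher with numeric key [8,9]: position i shifts by key[i mod 2].
Decoding xrblp: x−8=p, r−9=i, b−8=t, l−9=c, p−8=h.

pitch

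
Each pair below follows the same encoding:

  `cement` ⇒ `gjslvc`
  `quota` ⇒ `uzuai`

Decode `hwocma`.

In cement: c→g is +4, e→j is +5, m→s is +6, e→l is +7 — the shift increases by 1 each position. Each letter shifts forward by (position + 4), i.e. 4, 5, 6, … — the shift grows by one for each successive letter.
Undoing it on hwocma: h−4=d, w−5=r, o−6=i, c−7=v, m−8=e, a−9=r.

driver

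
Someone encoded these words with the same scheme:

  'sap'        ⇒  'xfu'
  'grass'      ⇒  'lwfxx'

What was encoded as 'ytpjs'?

This is a Caesar cipher with shift 5.
Decoding ytpjs: y−5=t, t−5=o, p−5=k, j−5=e, s−5=n.

token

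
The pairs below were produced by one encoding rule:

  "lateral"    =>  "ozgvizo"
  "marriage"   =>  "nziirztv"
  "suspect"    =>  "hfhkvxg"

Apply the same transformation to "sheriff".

hsviruu

Letters are reflected about the middle of the alphabet (position → 25−position): Atbash.
Applying it to sheriff: s↔h, h↔s, e↔v, r↔i, i↔r, f↔u, f↔u.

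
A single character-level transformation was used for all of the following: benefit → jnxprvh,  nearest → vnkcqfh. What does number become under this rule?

The shift increases by 1 at each position, starting from +8: 8, 9, 10, ….
For number: n+8=v, u+9=d, m+10=w, b+11=m, e+12=q, r+13=e.

vdwmqe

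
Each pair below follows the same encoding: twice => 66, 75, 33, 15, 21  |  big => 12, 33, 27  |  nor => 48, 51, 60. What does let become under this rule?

t(#20)→66 and w(#23)→75: differences scale by 3, so n = 3·pos + 6. Each letter becomes 3×(its alphabet position, a=1..z=26) + 6.
Applying it to let: l=12→42, e=5→21, t=20→66.

42, 21, 66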